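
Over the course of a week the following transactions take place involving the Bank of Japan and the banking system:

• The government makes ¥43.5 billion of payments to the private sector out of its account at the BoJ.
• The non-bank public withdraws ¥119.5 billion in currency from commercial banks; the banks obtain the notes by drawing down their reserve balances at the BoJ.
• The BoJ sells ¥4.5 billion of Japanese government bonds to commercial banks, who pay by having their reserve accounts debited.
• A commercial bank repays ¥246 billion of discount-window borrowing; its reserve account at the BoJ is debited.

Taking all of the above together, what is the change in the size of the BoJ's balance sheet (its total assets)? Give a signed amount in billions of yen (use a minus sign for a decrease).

-¥250.5 billion

Government spending ¥43.5 billion: only the composition of liabilities changes → 0.
Currency withdrawal ¥119.5 billion: only the composition of liabilities changes → 0.
OMO sale (to banks) ¥4.5 billion: a BoJ asset is shed → −¥4.5B.
Discount-window repayment ¥246 billion: a BoJ asset is shed → −¥246B.
Net: 0 + 0 − 4.5 − 246 = -¥250.5 billion.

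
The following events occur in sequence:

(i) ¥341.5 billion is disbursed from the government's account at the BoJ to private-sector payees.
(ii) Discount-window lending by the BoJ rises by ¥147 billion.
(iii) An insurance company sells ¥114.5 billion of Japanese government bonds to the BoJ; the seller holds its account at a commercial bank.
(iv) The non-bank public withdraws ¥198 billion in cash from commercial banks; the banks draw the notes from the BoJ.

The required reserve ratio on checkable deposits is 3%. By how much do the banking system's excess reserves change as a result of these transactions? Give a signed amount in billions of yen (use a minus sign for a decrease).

+¥397.26 billion

Government spending ¥341.5 billion: reserves +¥341.5B, deposits +¥341.5B.
Discount-window loan ¥147 billion: reserves +¥147B, deposits 0.
Asset purchase (from non-banks) ¥114.5 billion: reserves +¥114.5B, deposits +¥114.5B.
Currency withdrawal ¥198 billion: reserves −¥198B, deposits −¥198B.
Totals: Δreserves = +¥405B, Δdeposits = +¥258B.
Δrequired reserves = 3% × +¥258B = +¥7.74B.
Δexcess reserves = Δreserves − Δrequired = +¥405B − (+¥7.74B) = +¥397.26 billion.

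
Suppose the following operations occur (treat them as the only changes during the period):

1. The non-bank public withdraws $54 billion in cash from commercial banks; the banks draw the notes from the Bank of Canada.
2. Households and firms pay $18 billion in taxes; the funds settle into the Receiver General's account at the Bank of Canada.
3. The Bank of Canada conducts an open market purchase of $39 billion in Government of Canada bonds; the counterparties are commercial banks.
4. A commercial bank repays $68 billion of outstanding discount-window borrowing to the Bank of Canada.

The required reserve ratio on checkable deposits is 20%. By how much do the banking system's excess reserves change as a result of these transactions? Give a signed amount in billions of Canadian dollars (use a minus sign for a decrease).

Currency withdrawal $54 billion: reserves −$54B, deposits −$54B.
Government account inflow $18 billion: reserves −$18B, deposits −$18B.
OMO purchase (from banks) $39 billion: reserves +$39B, deposits 0.
Discount-window repayment $68 billion: reserves −$68B, deposits 0.
Totals: Δreserves = −$101B, Δdeposits = −$72B.
Δrequired reserves = 20% × −$72B = −$14.4B.
Δexcess reserves = Δreserves − Δrequired = −$101B − (−$14.4B) = -$86.6 billion.

-$86.6 billion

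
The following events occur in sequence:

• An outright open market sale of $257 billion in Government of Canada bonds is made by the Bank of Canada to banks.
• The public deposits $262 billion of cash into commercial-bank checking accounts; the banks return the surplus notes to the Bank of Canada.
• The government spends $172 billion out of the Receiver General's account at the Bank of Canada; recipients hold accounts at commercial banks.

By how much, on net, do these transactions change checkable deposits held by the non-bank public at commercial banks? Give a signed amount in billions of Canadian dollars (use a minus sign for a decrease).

+$434 billion

Bank of Canada balance sheet:
  Assets:      Securities −$257B
  Liabilities: Bank reserves +$177B, Currency in circulation −$262B, Government deposits −$172B
Commercial banking system:
  Assets:      Reserves at CB +$177B, Securities +$257B
  Liabilities: Checkable deposits +$434B
So the change in checkable deposits held by the non-bank public at commercial banks is +$434 billion.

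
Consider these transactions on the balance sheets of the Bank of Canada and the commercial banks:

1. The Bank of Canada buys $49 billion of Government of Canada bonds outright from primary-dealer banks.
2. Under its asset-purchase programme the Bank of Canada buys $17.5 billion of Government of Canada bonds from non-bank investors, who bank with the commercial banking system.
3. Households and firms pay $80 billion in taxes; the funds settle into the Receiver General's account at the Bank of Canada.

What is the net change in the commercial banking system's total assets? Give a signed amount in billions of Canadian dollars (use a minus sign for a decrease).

-$62.5 billion

OMO purchase (from banks) $49 billion: just an asset swap on bank balance sheets → 0.
Asset purchase (from non-banks) $17.5 billion: bank balance sheets expand → +$17.5B.
Government account inflow $80 billion: bank balance sheets shrink → −$80B.
Net: 0 + 17.5 − 80 = -$62.5 billion.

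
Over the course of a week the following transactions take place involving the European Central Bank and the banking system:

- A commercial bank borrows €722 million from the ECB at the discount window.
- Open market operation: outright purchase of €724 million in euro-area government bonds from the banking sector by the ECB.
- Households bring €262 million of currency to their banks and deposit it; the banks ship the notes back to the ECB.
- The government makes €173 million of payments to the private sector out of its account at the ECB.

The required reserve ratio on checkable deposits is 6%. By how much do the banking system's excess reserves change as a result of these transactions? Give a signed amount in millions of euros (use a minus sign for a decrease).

Discount-window loan €722 million: reserves +€722M, deposits 0.
OMO purchase (from banks) €724 million: reserves +€724M, deposits 0.
Currency deposit €262 million: reserves +€262M, deposits +€262M.
Government spending €173 million: reserves +€173M, deposits +€173M.
Totals: Δreserves = +€1881M, Δdeposits = +€435M.
Δrequired reserves = 6% × +€435M = +€26.1M.
Δexcess reserves = Δreserves − Δrequired = +€1881M − (+€26.1M) = +€1854.9 million.

+€1854.9 million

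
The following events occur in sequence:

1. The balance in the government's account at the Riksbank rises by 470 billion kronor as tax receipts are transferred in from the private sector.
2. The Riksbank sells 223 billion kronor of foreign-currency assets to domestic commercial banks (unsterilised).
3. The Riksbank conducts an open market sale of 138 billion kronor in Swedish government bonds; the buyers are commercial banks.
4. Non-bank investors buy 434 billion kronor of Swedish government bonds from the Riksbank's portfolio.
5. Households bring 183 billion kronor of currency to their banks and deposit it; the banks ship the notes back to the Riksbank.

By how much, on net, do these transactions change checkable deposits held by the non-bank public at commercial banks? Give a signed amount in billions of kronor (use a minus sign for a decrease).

Government account inflow 470 billion kronor: non-bank counterparties' bank balances fall → −470B.
FX sale 223 billion kronor: the counterparty is a bank, so public deposits are unchanged → 0.
OMO sale (to banks) 138 billion kronor: the counterparty is a bank, so public deposits are unchanged → 0.
Asset sale (to non-banks) 434 billion kronor: non-bank counterparties' bank balances fall → −434B.
Currency deposit 183 billion kronor: non-bank counterparties' bank balances rise → +183B.
Net: −470 + 0 + 0 − 434 + 183 = -721 billion.

-721 billion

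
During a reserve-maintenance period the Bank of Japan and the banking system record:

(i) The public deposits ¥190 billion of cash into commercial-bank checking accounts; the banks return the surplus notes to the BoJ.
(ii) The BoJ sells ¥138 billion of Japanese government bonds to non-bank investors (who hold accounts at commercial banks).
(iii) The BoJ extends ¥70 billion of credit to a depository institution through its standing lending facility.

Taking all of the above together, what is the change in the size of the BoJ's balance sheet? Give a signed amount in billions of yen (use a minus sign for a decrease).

BoJ balance sheet:
  Assets:      Securities −¥138B, Loans to banks +¥70B
  Liabilities: Bank reserves +¥122B, Currency in circulation −¥190B
Commercial banking system:
  Assets:      Reserves at CB +¥122B
  Liabilities: Checkable deposits +¥52B, Borrowings from CB +¥70B
Change in total BoJ assets = -¥68 billion.

-¥68 billion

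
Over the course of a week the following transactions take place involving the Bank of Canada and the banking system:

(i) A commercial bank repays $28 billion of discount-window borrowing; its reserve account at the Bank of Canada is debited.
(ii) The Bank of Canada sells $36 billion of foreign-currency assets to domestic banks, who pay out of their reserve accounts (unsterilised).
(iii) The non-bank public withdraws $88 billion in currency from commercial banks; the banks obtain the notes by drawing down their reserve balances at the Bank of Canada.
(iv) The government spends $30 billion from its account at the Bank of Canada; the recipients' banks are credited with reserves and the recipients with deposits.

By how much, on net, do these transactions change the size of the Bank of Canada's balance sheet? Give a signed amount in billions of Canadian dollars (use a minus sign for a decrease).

-$64 billion

Discount-window repayment $28 billion: a Bank of Canada asset is shed → −$28B.
FX sale $36 billion: a Bank of Canada asset is shed → −$36B.
Currency withdrawal $88 billion: only the composition of liabilities changes → 0.
Government spending $30 billion: only the composition of liabilities changes → 0.
Net: −28 − 36 + 0 + 0 = -$64 billion.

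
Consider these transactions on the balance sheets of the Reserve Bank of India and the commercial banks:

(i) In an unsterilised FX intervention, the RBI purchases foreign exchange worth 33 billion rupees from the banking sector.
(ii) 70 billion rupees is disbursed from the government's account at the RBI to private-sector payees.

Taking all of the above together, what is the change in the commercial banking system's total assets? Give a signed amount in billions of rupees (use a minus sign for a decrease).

RBI balance sheet:
  Assets:      Foreign assets +33B
  Liabilities: Bank reserves +103B, Government deposits −70B
Commercial banking system:
  Assets:      Reserves at CB +103B, Foreign assets −33B
  Liabilities: Checkable deposits +70B
Change in total bank assets = +70 billion.

+70 billion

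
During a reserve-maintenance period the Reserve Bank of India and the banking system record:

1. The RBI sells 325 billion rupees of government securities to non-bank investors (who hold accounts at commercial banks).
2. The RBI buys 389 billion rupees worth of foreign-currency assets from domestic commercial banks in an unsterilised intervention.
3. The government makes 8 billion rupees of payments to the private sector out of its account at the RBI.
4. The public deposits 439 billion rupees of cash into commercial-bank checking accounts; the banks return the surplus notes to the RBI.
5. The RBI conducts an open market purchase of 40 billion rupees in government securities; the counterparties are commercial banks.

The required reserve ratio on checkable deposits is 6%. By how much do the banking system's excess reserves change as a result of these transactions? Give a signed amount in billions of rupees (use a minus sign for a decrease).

Asset sale (to non-banks) 325 billion rupees: reserves −325B, deposits −325B.
FX purchase 389 billion rupees: reserves +389B, deposits 0.
Government spending 8 billion rupees: reserves +8B, deposits +8B.
Currency deposit 439 billion rupees: reserves +439B, deposits +439B.
OMO purchase (from banks) 40 billion rupees: reserves +40B, deposits 0.
Totals: Δreserves = +551B, Δdeposits = +122B.
Δrequired reserves = 6% × +122B = +7.32B.
Δexcess reserves = Δreserves − Δrequired = +551B − (+7.32B) = +543.68 billion.

+543.68 billion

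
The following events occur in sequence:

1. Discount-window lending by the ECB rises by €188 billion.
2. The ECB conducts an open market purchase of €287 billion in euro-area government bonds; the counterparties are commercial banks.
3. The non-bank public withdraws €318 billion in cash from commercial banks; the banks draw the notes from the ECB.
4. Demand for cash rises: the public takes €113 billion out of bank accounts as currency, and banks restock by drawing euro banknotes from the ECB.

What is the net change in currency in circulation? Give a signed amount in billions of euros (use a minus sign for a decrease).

Discount-window loan €188 billion: no currency enters or leaves circulation → 0.
OMO purchase (from banks) €287 billion: no currency enters or leaves circulation → 0.
Currency withdrawal €318 billion: notes leave the central bank → +€318B.
Currency withdrawal €113 billion: notes leave the central bank → +€113B.
Net: 0 + 0 + 318 + 113 = +€431 billion.

+€431 billion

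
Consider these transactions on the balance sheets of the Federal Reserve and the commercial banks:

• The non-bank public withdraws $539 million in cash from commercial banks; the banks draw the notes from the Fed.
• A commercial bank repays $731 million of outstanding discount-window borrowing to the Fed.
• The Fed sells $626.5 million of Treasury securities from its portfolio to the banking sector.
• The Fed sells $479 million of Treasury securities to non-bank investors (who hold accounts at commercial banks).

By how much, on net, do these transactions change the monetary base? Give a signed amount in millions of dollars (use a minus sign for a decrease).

-$1836.5 million

Fed balance sheet:
  Assets:      Securities −$1105.5M, Loans to banks −$731M
  Liabilities: Bank reserves −$2375.5M, Currency in circulation +$539M
Monetary base = currency + reserves: +$539M + (−$2375.5M) = -$1836.5 million.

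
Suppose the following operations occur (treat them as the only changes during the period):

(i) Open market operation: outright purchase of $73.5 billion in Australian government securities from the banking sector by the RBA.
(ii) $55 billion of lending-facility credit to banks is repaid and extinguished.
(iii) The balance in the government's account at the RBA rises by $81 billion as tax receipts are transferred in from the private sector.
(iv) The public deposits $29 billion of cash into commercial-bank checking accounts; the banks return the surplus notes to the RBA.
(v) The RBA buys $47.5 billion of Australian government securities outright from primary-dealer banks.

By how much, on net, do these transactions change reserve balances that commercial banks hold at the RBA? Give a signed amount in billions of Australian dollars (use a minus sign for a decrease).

OMO purchase (from banks) $73.5 billion: the RBA pays by crediting reserve accounts → +$73.5B.
Discount-window repayment $55 billion: repayment is debited from reserves → −$55B.
Government account inflow $81 billion: funds move from bank reserves into the government account → −$81B.
Currency deposit $29 billion: returned notes are swapped for reserve credit → +$29B.
OMO purchase (from banks) $47.5 billion: the RBA pays by crediting reserve accounts → +$47.5B.
Net: 73.5 − 55 − 81 + 29 + 47.5 = +$14 billion.

+$14 billion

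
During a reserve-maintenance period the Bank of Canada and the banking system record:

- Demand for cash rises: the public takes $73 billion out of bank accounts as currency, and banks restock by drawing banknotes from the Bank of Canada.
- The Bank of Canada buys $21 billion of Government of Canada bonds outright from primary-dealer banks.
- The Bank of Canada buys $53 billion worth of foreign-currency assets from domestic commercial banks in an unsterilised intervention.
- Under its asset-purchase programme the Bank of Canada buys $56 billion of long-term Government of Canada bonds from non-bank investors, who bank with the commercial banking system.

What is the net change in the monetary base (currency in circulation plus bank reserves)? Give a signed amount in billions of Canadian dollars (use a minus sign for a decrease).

+$130 billion

Currency withdrawal $73 billion: just a shift between currency and reserves — both are base money → 0.
OMO purchase (from banks) $21 billion: Bank of Canada balance sheet expands → +$21B.
FX purchase $53 billion: Bank of Canada balance sheet expands → +$53B.
Asset purchase (from non-banks) $56 billion: Bank of Canada balance sheet expands → +$56B.
Net: 0 + 21 + 53 + 56 = +$130 billion.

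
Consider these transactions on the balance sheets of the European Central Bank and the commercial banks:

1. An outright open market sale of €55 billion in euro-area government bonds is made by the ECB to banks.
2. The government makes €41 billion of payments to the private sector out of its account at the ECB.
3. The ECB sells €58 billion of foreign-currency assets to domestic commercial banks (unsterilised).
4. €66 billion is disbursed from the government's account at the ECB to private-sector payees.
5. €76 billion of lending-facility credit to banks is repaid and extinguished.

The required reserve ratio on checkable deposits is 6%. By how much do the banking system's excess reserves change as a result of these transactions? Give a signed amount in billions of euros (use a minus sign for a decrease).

-€88.42 billion

OMO sale (to banks) €55 billion: reserves −€55B, deposits 0.
Government spending €41 billion: reserves +€41B, deposits +€41B.
FX sale €58 billion: reserves −€58B, deposits 0.
Government spending €66 billion: reserves +€66B, deposits +€66B.
Discount-window repayment €76 billion: reserves −€76B, deposits 0.
Totals: Δreserves = −€82B, Δdeposits = +€107B.
Δrequired reserves = 6% × +€107B = +€6.42B.
Δexcess reserves = Δreserves − Δrequired = −€82B − (+€6.42B) = -€88.42 billion.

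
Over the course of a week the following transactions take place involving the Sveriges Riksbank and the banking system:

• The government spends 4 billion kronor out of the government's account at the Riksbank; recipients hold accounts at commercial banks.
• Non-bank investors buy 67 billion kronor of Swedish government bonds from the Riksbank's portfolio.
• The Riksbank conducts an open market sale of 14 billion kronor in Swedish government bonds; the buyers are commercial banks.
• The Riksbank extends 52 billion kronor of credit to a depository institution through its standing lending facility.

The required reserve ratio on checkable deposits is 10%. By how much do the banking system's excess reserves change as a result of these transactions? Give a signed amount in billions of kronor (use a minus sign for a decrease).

Government spending 4 billion kronor: reserves +4B, deposits +4B.
Asset sale (to non-banks) 67 billion kronor: reserves −67B, deposits −67B.
OMO sale (to banks) 14 billion kronor: reserves −14B, deposits 0.
Discount-window loan 52 billion kronor: reserves +52B, deposits 0.
Totals: Δreserves = −25B, Δdeposits = −63B.
Δrequired reserves = 10% × −63B = −6.3B.
Δexcess reserves = Δreserves − Δrequired = −25B − (−6.3B) = -18.7 billion.

-18.7 billion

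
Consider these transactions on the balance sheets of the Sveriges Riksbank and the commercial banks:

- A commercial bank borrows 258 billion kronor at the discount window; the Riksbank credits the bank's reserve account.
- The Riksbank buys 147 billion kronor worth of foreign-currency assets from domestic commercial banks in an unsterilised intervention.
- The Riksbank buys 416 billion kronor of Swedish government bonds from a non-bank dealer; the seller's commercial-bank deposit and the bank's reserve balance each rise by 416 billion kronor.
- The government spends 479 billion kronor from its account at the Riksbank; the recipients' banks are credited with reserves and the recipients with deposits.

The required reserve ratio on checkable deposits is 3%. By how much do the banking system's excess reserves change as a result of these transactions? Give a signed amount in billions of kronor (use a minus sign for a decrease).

+1273.15 billion

Discount-window loan 258 billion kronor: reserves +258B, deposits 0.
FX purchase 147 billion kronor: reserves +147B, deposits 0.
Asset purchase (from non-banks) 416 billion kronor: reserves +416B, deposits +416B.
Government spending 479 billion kronor: reserves +479B, deposits +479B.
Totals: Δreserves = +1300B, Δdeposits = +895B.
Δrequired reserves = 3% × +895B = +26.85B.
Δexcess reserves = Δreserves − Δrequired = +1300B − (+26.85B) = +1273.15 billion.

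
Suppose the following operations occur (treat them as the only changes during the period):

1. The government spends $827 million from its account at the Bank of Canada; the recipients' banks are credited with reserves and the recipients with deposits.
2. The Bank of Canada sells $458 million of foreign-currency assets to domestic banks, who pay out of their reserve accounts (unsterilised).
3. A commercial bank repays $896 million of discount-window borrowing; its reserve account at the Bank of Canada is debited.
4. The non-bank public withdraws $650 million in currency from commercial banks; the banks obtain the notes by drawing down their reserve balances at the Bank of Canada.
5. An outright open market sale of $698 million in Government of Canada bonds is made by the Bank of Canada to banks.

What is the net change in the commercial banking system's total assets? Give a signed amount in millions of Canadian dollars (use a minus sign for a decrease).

-$719 million

Government spending $827 million: bank balance sheets expand → +$827M.
FX sale $458 million: just an asset swap on bank balance sheets → 0.
Discount-window repayment $896 million: bank balance sheets shrink → −$896M.
Currency withdrawal $650 million: bank balance sheets shrink → −$650M.
OMO sale (to banks) $698 million: just an asset swap on bank balance sheets → 0.
Net: 827 + 0 − 896 − 650 + 0 = -$719 million.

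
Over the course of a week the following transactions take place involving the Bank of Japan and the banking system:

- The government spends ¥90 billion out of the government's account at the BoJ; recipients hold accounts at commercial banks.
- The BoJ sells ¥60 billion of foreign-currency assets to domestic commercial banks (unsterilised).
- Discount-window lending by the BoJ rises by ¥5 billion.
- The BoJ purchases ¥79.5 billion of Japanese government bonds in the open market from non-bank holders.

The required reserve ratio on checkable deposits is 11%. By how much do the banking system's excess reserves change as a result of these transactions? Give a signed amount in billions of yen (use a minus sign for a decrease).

+¥95.855 billion

Government spending ¥90 billion: reserves +¥90B, deposits +¥90B.
FX sale ¥60 billion: reserves −¥60B, deposits 0.
Discount-window loan ¥5 billion: reserves +¥5B, deposits 0.
Asset purchase (from non-banks) ¥79.5 billion: reserves +¥79.5B, deposits +¥79.5B.
Totals: Δreserves = +¥114.5B, Δdeposits = +¥169.5B.
Δrequired reserves = 11% × +¥169.5B = +¥18.645B.
Δexcess reserves = Δreserves − Δrequired = +¥114.5B − (+¥18.645B) = +¥95.855 billion.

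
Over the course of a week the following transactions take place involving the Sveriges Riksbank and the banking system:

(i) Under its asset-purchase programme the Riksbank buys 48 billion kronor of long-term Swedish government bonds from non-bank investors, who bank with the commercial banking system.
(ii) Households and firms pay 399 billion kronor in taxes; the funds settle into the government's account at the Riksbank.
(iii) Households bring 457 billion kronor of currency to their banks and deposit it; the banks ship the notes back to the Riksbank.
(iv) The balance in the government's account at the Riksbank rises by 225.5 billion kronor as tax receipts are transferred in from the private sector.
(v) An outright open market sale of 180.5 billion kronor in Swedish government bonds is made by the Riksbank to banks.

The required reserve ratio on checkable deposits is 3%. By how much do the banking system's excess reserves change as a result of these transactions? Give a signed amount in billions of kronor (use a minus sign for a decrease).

-296.415 billion

Asset purchase (from non-banks) 48 billion kronor: reserves +48B, deposits +48B.
Government account inflow 399 billion kronor: reserves −399B, deposits −399B.
Currency deposit 457 billion kronor: reserves +457B, deposits +457B.
Government account inflow 225.5 billion kronor: reserves −225.5B, deposits −225.5B.
OMO sale (to banks) 180.5 billion kronor: reserves −180.5B, deposits 0.
Totals: Δreserves = −300B, Δdeposits = −119.5B.
Δrequired reserves = 3% × −119.5B = −3.585B.
Δexcess reserves = Δreserves − Δrequired = −300B − (−3.585B) = -296.415 billion.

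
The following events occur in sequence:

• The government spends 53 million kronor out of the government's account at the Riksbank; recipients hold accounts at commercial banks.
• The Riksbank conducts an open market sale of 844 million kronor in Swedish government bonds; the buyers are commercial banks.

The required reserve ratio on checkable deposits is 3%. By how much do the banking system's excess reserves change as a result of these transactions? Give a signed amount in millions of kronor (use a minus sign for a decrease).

Government spending 53 million kronor: reserves +53M, deposits +53M.
OMO sale (to banks) 844 million kronor: reserves −844M, deposits 0.
Totals: Δreserves = −791M, Δdeposits = +53M.
Δrequired reserves = 3% × +53M = +1.59M.
Δexcess reserves = Δreserves − Δrequired = −791M − (+1.59M) = -792.59 million.

-792.59 million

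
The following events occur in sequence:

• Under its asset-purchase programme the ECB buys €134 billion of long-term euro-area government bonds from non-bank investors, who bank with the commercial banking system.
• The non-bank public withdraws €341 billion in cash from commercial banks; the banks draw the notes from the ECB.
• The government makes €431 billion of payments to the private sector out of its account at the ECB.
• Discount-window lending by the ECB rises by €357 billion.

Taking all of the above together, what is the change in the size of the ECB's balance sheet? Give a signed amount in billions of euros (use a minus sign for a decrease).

+€491 billion

ECB balance sheet:
  Assets:      Securities +€134B, Loans to banks +€357B
  Liabilities: Bank reserves +€581B, Currency in circulation +€341B, Government deposits −€431B
Commercial banking system:
  Assets:      Reserves at CB +€581B
  Liabilities: Checkable deposits +€224B, Borrowings from CB +€357B
Change in total ECB assets = +€491 billion.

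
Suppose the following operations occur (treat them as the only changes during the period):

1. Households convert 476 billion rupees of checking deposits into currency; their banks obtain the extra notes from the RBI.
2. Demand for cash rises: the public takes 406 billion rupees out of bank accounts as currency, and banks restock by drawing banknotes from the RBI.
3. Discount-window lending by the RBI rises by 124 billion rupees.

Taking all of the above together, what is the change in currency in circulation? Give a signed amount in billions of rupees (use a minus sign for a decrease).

+882 billion

Currency withdrawal 476 billion rupees: notes leave the central bank → +476B.
Currency withdrawal 406 billion rupees: notes leave the central bank → +406B.
Discount-window loan 124 billion rupees: no currency enters or leaves circulation → 0.
Net: 476 + 406 + 0 = +882 billion.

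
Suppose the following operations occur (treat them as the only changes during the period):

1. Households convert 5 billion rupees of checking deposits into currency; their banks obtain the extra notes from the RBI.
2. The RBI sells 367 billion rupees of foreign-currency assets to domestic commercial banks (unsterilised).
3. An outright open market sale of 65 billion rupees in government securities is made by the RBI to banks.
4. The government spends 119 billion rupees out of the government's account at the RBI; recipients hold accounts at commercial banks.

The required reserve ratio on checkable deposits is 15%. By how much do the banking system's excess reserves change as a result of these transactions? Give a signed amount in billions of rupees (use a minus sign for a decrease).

Currency withdrawal 5 billion rupees: reserves −5B, deposits −5B.
FX sale 367 billion rupees: reserves −367B, deposits 0.
OMO sale (to banks) 65 billion rupees: reserves −65B, deposits 0.
Government spending 119 billion rupees: reserves +119B, deposits +119B.
Totals: Δreserves = −318B, Δdeposits = +114B.
Δrequired reserves = 15% × +114B = +17.1B.
Δexcess reserves = Δreserves − Δrequired = −318B − (+17.1B) = -335.1 billion.

-335.1 billion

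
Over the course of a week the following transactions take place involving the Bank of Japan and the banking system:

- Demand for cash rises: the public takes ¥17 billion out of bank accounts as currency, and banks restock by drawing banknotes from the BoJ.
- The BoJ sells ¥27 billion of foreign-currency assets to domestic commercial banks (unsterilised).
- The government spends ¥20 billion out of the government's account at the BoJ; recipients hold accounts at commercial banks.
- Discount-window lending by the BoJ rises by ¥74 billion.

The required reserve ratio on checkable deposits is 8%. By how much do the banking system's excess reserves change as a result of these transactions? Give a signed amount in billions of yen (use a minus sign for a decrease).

+¥49.76 billion

Currency withdrawal ¥17 billion: reserves −¥17B, deposits −¥17B.
FX sale ¥27 billion: reserves −¥27B, deposits 0.
Government spending ¥20 billion: reserves +¥20B, deposits +¥20B.
Discount-window loan ¥74 billion: reserves +¥74B, deposits 0.
Totals: Δreserves = +¥50B, Δdeposits = +¥3B.
Δrequired reserves = 8% × +¥3B = +¥0.24B.
Δexcess reserves = Δreserves − Δrequired = +¥50B − (+¥0.24B) = +¥49.76 billion.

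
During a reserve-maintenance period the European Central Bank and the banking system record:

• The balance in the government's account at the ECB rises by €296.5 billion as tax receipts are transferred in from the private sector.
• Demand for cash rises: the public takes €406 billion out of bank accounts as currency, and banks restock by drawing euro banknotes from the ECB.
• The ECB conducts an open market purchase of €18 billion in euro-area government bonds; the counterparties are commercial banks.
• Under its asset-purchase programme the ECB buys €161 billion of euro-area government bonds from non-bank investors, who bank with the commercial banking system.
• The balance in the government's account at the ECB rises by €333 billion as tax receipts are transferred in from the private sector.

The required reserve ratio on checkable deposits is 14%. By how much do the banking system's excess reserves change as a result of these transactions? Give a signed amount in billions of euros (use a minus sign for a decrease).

Government account inflow €296.5 billion: reserves −€296.5B, deposits −€296.5B.
Currency withdrawal €406 billion: reserves −€406B, deposits −€406B.
OMO purchase (from banks) €18 billion: reserves +€18B, deposits 0.
Asset purchase (from non-banks) €161 billion: reserves +€161B, deposits +€161B.
Government account inflow €333 billion: reserves −€333B, deposits −€333B.
Totals: Δreserves = −€856.5B, Δdeposits = −€874.5B.
Δrequired reserves = 14% × −€874.5B = −€122.43B.
Δexcess reserves = Δreserves − Δrequired = −€856.5B − (−€122.43B) = -€734.07 billion.

-€734.07 billion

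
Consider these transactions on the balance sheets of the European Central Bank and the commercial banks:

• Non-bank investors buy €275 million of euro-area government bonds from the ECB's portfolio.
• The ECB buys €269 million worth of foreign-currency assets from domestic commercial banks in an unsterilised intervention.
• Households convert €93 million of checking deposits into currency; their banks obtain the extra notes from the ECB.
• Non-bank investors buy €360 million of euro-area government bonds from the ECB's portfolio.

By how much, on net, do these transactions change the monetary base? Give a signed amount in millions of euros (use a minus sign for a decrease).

-€366 million

Asset sale (to non-banks) €275 million: ECB balance sheet contracts → −€275M.
FX purchase €269 million: ECB balance sheet expands → +€269M.
Currency withdrawal €93 million: just a shift between currency and reserves — both are base money → 0.
Asset sale (to non-banks) €360 million: ECB balance sheet contracts → −€360M.
Net: −275 + 269 + 0 − 360 = -€366 million.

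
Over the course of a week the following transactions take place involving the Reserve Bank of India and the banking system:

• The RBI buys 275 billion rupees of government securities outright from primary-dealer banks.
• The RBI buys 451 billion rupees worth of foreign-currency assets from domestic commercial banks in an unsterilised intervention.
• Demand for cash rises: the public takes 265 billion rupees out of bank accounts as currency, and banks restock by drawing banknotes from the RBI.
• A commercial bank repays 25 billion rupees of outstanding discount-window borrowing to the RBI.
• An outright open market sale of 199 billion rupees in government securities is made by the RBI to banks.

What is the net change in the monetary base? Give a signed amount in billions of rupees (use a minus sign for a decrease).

+502 billion

RBI balance sheet:
  Assets:      Securities +76B, Loans to banks −25B, Foreign assets +451B
  Liabilities: Bank reserves +237B, Currency in circulation +265B
Monetary base = currency + reserves: +265B + (+237B) = +502 billion.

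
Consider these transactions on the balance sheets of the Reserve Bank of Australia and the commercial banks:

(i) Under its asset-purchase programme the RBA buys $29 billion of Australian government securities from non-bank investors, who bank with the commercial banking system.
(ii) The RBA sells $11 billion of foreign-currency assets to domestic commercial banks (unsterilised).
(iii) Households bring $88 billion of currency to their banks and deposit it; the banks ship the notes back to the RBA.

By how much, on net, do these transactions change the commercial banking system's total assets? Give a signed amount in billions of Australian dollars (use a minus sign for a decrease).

+$117 billion

Asset purchase (from non-banks) $29 billion: bank balance sheets expand → +$29B.
FX sale $11 billion: just an asset swap on bank balance sheets → 0.
Currency deposit $88 billion: bank balance sheets expand → +$88B.
Net: 29 + 0 + 88 = +$117 billion.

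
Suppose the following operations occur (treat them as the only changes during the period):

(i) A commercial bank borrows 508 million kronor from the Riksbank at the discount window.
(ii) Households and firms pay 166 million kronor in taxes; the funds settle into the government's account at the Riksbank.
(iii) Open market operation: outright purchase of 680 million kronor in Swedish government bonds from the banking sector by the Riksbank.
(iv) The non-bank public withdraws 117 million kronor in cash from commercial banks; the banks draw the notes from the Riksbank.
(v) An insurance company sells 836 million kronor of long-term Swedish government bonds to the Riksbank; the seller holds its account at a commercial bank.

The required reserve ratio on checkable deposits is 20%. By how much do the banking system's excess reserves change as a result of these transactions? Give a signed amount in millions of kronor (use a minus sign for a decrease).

+1630.4 million

Discount-window loan 508 million kronor: reserves +508M, deposits 0.
Government account inflow 166 million kronor: reserves −166M, deposits −166M.
OMO purchase (from banks) 680 million kronor: reserves +680M, deposits 0.
Currency withdrawal 117 million kronor: reserves −117M, deposits −117M.
Asset purchase (from non-banks) 836 million kronor: reserves +836M, deposits +836M.
Totals: Δreserves = +1741M, Δdeposits = +553M.
Δrequired reserves = 20% × +553M = +110.6M.
Δexcess reserves = Δreserves − Δrequired = +1741M − (+110.6M) = +1630.4 million.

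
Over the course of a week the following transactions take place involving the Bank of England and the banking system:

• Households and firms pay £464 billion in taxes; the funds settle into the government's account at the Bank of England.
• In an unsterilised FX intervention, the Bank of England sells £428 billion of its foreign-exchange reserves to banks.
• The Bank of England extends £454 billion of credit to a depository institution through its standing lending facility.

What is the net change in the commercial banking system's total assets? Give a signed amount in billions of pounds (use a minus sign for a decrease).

-£10 billion

Government account inflow £464 billion: bank balance sheets shrink → −£464B.
FX sale £428 billion: just an asset swap on bank balance sheets → 0.
Discount-window loan £454 billion: bank balance sheets expand → +£454B.
Net: −464 + 0 + 454 = -£10 billion.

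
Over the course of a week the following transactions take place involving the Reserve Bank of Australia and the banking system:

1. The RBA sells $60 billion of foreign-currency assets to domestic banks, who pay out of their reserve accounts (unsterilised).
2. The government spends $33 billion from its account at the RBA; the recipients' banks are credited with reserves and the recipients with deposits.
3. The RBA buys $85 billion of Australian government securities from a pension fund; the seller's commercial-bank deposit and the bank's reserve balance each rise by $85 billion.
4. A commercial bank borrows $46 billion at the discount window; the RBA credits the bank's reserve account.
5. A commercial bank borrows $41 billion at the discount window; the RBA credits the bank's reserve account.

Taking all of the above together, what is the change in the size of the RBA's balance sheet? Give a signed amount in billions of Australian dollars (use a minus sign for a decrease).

+$112 billion

RBA balance sheet:
  Assets:      Securities +$85B, Loans to banks +$87B, Foreign assets −$60B
  Liabilities: Bank reserves +$145B, Government deposits −$33B
Change in total RBA assets = +$112 billion.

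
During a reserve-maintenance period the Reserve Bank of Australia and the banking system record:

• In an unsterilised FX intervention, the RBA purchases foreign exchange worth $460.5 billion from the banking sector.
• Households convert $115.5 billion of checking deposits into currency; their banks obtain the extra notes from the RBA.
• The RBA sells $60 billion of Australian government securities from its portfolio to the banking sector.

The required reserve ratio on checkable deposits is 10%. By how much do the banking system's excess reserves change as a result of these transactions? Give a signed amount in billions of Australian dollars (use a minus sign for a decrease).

FX purchase $460.5 billion: reserves +$460.5B, deposits 0.
Currency withdrawal $115.5 billion: reserves −$115.5B, deposits −$115.5B.
OMO sale (to banks) $60 billion: reserves −$60B, deposits 0.
Totals: Δreserves = +$285B, Δdeposits = −$115.5B.
Δrequired reserves = 10% × −$115.5B = −$11.55B.
Δexcess reserves = Δreserves − Δrequired = +$285B − (−$11.55B) = +$296.55 billion.

+$296.55 billion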